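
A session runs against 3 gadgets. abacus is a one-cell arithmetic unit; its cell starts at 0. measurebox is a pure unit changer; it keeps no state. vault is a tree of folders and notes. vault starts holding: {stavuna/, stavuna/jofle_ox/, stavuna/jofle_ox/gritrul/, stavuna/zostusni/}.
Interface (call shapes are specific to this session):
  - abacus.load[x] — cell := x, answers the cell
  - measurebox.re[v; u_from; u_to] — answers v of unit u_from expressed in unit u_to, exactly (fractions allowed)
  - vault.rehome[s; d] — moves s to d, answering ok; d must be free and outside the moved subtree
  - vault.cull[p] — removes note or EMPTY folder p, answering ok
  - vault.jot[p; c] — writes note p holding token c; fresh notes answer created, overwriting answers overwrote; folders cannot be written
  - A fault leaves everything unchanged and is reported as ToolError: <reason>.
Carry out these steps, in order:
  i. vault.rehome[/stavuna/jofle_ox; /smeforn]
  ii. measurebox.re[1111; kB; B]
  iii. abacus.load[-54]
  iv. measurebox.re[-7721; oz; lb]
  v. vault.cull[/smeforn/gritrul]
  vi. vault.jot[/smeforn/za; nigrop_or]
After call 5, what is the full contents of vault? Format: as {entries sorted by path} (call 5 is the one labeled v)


Answer: {smeforn/, stavuna/, stavuna/zostusni/}

Derivation:
==> vault.rehome(s=/stavuna/jofle_ox, d=/smeforn)
<== ok
==> measurebox.re(v=1111, u_from=kB, u_to=B)
<== 1111000
==> abacus.load(x=-54)
<== -54
==> measurebox.re(v=-7721, u_from=oz, u_to=lb)
<== -7721/16
==> vault.cull(p=/smeforn/gritrul)
<== ok
==> vault.jot(p=/smeforn/za, c=nigrop_or)
<== created


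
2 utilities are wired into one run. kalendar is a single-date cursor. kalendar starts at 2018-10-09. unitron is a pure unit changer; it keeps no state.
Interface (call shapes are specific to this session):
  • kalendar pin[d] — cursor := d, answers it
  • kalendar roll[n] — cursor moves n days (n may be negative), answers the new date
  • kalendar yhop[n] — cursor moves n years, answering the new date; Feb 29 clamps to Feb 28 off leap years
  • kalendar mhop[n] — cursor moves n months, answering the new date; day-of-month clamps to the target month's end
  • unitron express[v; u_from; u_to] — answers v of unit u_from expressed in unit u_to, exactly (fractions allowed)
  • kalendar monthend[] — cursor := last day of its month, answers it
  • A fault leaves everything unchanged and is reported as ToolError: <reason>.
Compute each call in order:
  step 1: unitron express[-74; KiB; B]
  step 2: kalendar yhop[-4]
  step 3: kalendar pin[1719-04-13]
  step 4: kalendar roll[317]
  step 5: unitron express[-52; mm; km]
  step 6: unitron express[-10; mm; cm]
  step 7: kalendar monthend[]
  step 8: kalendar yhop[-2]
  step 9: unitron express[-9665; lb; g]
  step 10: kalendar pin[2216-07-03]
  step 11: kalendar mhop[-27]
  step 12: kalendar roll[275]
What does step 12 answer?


I use unitron express with v='-74', u_from='KiB', u_to='B', which returns -75776.
I call kalendar yhop with n='-4', giving 2014-10-09.
I invoke kalendar pin with d='1719-04-13', and observe 1719-04-13.
Then kalendar roll with n='317', giving 1720-02-24.
Calling unitron express with v='-52', u_from='mm', u_to='km', → -13/250000.
Then unitron express with v='-10', u_from='mm', u_to='cm', — result: -1.
I run kalendar monthend, — result: 1720-02-29.
I invoke kalendar yhop with n='-2': 1718-02-28.
Using unitron express with v='-9665', u_from='lb', u_to='g', and see -87679405121/20000.
Invoking kalendar pin with d='2216-07-03': 2216-07-03.
I try kalendar mhop with n='-27', → 2214-04-03.
Using kalendar roll with n='275', and see 2215-01-03.

Answer: 2215-01-03


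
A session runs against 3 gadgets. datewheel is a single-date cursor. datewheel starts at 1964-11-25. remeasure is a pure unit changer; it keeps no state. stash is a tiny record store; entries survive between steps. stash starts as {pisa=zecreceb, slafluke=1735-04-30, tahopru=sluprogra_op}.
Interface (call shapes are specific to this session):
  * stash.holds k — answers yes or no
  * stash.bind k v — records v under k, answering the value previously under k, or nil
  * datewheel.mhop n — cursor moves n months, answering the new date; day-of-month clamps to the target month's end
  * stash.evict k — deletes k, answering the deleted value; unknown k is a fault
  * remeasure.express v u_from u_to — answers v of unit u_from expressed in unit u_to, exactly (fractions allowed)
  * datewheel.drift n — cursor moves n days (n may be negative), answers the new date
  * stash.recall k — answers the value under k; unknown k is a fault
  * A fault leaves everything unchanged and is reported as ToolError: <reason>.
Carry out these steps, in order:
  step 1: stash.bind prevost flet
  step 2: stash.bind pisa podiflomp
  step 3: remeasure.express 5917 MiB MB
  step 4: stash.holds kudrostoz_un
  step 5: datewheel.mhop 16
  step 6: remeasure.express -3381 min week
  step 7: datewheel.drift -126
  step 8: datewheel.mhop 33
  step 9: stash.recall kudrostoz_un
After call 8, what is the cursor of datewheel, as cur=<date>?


[in] stash.bind k: prevost v: flet
:: nil
[in] stash.bind k: pisa v: podiflomp
:: zecreceb
[in] remeasure.express v: 5917 u_from: MiB u_to: MB
:: 96944128/15625
[in] stash.holds k: kudrostoz_un
:: no
[in] datewheel.mhop n: 16
:: 1966-03-25
[in] remeasure.express v: -3381 u_from: min u_to: week
:: -161/480
[in] datewheel.drift n: -126
:: 1965-11-19
[in] datewheel.mhop n: 33
:: 1968-08-19
[in] stash.recall k: kudrostoz_un
:: ToolError: no such key kudrostoz_un

Answer: cur=1968-08-19


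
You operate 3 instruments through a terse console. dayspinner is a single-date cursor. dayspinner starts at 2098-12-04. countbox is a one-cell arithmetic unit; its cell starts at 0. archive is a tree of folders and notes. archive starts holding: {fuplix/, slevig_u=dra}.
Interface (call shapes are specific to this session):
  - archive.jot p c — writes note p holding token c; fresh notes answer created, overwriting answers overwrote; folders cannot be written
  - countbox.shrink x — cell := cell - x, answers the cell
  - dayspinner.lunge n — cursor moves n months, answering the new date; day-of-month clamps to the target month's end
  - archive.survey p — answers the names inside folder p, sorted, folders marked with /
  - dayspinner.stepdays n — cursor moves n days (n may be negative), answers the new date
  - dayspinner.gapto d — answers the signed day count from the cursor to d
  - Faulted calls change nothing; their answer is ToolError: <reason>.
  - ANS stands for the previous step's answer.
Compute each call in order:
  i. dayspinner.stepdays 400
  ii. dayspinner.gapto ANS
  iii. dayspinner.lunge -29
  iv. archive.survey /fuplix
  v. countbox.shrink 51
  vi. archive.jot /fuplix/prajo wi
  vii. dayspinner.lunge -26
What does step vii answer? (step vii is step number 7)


Answer: 2095-06-08

Derivation:
CALL stepdays[n→400]
RET  2100-01-08
CALL gapto[d→ANS]
RET  0
CALL lunge[n→-29]
RET  2097-08-08
CALL survey[p→/fuplix]
RET  []
CALL shrink[x→51]
RET  -51
CALL jot[p→/fuplix/prajo; c→wi]
RET  created
CALL lunge[n→-26]
RET  2095-06-08


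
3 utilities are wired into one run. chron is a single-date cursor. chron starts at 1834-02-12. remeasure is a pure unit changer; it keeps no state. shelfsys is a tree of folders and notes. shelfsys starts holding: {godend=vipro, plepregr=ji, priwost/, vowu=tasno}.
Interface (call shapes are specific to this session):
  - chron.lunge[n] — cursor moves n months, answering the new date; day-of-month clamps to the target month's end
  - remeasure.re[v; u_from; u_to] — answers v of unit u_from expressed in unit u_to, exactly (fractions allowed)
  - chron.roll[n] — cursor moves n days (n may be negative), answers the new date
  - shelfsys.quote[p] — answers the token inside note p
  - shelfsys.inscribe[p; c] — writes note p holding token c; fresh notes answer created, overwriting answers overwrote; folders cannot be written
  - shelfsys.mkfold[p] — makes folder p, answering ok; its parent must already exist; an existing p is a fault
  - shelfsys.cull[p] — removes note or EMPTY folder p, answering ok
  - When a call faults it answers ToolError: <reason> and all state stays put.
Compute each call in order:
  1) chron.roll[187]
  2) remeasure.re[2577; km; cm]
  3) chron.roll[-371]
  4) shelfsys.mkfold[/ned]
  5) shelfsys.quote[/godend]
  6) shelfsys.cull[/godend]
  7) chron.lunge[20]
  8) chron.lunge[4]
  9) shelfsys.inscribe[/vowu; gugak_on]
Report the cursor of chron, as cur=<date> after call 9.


CALL roll[n=187]
RET  1834-08-18
CALL re[v=2577; u_from=km; u_to=cm]
RET  257700000
CALL roll[n=-371]
RET  1833-08-12
CALL mkfold[p=/ned]
RET  ok
CALL quote[p=/godend]
RET  vipro
CALL cull[p=/godend]
RET  ok
CALL lunge[n=20]
RET  1835-04-12
CALL lunge[n=4]
RET  1835-08-12
CALL inscribe[p=/vowu; c=gugak_on]
RET  overwrote

Answer: cur=1835-08-12


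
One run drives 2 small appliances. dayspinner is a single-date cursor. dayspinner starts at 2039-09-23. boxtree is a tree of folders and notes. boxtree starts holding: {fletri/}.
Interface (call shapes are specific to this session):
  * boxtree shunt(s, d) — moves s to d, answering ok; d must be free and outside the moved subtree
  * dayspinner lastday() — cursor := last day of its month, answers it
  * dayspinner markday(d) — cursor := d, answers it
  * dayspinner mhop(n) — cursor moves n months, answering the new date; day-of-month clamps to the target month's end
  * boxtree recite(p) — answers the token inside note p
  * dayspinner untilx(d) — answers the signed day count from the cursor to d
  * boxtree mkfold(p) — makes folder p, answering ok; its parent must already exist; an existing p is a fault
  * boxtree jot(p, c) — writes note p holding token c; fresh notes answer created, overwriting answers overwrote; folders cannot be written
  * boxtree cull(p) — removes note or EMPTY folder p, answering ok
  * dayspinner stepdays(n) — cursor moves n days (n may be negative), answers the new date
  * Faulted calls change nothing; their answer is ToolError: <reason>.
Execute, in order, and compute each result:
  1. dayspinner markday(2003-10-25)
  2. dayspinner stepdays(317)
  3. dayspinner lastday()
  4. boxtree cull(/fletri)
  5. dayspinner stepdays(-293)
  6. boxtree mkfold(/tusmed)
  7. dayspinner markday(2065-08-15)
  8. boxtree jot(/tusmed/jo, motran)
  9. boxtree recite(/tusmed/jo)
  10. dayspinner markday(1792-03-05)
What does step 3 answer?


Answer: 2004-09-30

Derivation:
Act: dayspinner markday[d→2003-10-25]
Obs: 2003-10-25
Act: dayspinner stepdays[n→317]
Obs: 2004-09-06
Act: dayspinner lastday[]
Obs: 2004-09-30
Act: boxtree cull[p→/fletri]
Obs: ok
Act: dayspinner stepdays[n→-293]
Obs: 2003-12-12
Act: boxtree mkfold[p→/tusmed]
Obs: ok
Act: dayspinner markday[d→2065-08-15]
Obs: 2065-08-15
Act: boxtree jot[p→/tusmed/jo; c→motran]
Obs: created
Act: boxtree recite[p→/tusmed/jo]
Obs: motran
Act: dayspinner markday[d→1792-03-05]
Obs: 1792-03-05


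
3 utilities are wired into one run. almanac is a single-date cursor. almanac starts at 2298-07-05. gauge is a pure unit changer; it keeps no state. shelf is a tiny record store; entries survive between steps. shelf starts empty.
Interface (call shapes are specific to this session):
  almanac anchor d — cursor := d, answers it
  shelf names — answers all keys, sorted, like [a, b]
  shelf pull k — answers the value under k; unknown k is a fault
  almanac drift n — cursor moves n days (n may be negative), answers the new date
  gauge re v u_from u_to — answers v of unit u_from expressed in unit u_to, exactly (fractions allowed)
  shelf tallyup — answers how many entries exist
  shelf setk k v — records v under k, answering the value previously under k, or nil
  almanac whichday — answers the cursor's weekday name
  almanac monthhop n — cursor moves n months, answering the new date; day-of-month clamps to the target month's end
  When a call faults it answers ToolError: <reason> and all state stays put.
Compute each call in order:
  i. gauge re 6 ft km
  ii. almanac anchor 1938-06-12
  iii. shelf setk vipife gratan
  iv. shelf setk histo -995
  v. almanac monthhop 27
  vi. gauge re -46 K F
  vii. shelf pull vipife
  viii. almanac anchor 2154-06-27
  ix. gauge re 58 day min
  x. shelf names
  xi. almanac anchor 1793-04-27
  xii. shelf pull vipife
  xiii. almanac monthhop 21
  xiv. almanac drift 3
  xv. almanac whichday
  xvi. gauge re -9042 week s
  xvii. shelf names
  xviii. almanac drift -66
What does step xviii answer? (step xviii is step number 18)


Step: gauge re[v=6; u_from=ft; u_to=km]
Result: 1143/625000
Step: almanac anchor[d=1938-06-12]
Result: 1938-06-12
Step: shelf setk[k=vipife; v=gratan]
Result: nil
Step: shelf setk[k=histo; v=-995]
Result: nil
Step: almanac monthhop[n=27]
Result: 1940-09-12
Step: gauge re[v=-46; u_from=K; u_to=F]
Result: -54247/100
Step: shelf pull[k=vipife]
Result: gratan
Step: almanac anchor[d=2154-06-27]
Result: 2154-06-27
Step: gauge re[v=58; u_from=day; u_to=min]
Result: 83520
Step: shelf names[]
Result: [histo, vipife]
Step: almanac anchor[d=1793-04-27]
Result: 1793-04-27
Step: shelf pull[k=vipife]
Result: gratan
Step: almanac monthhop[n=21]
Result: 1795-01-27
Step: almanac drift[n=3]
Result: 1795-01-30
Step: almanac whichday[]
Result: Friday
Step: gauge re[v=-9042; u_from=week; u_to=s]
Result: -5468601600
Step: shelf names[]
Result: [histo, vipife]
Step: almanac drift[n=-66]
Result: 1794-11-25

Answer: 1794-11-25


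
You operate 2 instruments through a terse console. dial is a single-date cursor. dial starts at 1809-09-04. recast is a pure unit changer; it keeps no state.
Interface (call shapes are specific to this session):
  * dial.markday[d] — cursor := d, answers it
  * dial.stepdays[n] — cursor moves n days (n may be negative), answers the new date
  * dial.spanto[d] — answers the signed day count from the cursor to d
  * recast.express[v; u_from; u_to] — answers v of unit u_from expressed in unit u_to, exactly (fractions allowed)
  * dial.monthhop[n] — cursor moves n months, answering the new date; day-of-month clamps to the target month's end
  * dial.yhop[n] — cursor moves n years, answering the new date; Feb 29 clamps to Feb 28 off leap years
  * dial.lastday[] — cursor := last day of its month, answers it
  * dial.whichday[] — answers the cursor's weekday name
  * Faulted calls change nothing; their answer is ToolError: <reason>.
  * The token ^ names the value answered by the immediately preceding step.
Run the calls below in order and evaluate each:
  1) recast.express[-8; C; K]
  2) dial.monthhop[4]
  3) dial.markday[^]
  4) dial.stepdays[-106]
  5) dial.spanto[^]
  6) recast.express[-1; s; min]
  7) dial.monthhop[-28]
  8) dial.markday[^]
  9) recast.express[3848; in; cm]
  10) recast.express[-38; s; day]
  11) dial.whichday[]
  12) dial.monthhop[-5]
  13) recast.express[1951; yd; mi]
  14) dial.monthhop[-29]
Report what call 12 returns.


Answer: 1806-12-20

Derivation:
Do: express[-8; C; K]
See: 5303/20
Do: monthhop[4]
See: 1810-01-04
Do: markday[^]
See: 1810-01-04
Do: stepdays[-106]
See: 1809-09-20
Do: spanto[^]
See: 0
Do: express[-1; s; min]
See: -1/60
Do: monthhop[-28]
See: 1807-05-20
Do: markday[^]
See: 1807-05-20
Do: express[3848; in; cm]
See: 244348/25
Do: express[-38; s; day]
See: -19/43200
Do: whichday[]
See: Wednesday
Do: monthhop[-5]
See: 1806-12-20
Do: express[1951; yd; mi]
See: 1951/1760
Do: monthhop[-29]
See: 1804-07-20


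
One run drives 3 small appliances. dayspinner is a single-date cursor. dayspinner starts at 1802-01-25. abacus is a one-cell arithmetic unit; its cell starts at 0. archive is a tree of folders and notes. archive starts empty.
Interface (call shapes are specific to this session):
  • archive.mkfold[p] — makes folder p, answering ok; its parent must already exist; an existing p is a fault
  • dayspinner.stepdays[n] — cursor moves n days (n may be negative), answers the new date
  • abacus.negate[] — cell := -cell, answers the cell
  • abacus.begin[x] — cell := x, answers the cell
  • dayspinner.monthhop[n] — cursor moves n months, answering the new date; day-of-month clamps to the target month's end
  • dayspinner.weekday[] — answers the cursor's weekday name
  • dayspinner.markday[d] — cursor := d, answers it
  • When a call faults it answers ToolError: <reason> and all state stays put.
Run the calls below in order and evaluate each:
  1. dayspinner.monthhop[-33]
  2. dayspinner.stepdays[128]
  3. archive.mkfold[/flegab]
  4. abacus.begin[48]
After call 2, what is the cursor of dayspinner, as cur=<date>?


Answer: cur=1799-08-31

Derivation:
I try dayspinner.monthhop passing n=-33, yielding 1799-04-25.
Using dayspinner.stepdays passing n=128, → 1799-08-31.
Using archive.mkfold passing p=/flegab, — result: ok.
I run abacus.begin passing x=48, yielding 48.


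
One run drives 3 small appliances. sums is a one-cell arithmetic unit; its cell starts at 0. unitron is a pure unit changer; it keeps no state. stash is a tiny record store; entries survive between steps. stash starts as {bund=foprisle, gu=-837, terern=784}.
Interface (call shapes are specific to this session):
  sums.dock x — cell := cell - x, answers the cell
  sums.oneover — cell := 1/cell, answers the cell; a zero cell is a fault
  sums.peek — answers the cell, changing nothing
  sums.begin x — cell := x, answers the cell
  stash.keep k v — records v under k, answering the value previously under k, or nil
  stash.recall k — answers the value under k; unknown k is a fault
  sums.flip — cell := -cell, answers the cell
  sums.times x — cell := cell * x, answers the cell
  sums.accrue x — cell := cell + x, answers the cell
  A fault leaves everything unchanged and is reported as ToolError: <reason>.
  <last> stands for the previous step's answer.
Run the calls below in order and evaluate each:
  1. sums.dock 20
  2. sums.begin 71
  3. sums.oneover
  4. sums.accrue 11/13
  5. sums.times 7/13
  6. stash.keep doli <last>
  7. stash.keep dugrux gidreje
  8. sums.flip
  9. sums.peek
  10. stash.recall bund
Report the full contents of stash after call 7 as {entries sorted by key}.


Answer: {bund=foprisle, doli=5558/11999, dugrux=gidreje, gu=-837, terern=784}

Derivation:
I invoke dock on x→20, — result: -20.
I call begin on x→71: 71.
Using oneover(), and observe 1/71.
I run accrue on x→11/13, and observe 794/923.
Calling times on x→7/13, yielding 5558/11999.
I run keep on k→doli, v→<last>: nil.
Now I run keep on k→dugrux, v→gidreje, and get nil.
Invoking flip, yielding -5558/11999.
I invoke peek(), and see -5558/11999.
I run recall on k→bund, — result: foprisle.


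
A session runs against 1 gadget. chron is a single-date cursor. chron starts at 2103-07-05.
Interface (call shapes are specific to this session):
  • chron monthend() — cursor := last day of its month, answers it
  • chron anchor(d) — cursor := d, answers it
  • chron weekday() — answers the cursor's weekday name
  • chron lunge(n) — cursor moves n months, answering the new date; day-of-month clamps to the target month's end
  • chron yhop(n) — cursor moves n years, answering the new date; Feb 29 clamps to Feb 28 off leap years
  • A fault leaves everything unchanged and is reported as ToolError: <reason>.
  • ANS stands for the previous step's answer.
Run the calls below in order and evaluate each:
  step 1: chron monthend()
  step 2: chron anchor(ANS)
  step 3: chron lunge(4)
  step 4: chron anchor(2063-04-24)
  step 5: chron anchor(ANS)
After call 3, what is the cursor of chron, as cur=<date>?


Answer: cur=2103-11-30

Derivation:
==> chron monthend()
<== 2103-07-31
==> chron anchor(d→ANS)
<== 2103-07-31
==> chron lunge(n→4)
<== 2103-11-30
==> chron anchor(d→2063-04-24)
<== 2063-04-24
==> chron anchor(d→ANS)
<== 2063-04-24


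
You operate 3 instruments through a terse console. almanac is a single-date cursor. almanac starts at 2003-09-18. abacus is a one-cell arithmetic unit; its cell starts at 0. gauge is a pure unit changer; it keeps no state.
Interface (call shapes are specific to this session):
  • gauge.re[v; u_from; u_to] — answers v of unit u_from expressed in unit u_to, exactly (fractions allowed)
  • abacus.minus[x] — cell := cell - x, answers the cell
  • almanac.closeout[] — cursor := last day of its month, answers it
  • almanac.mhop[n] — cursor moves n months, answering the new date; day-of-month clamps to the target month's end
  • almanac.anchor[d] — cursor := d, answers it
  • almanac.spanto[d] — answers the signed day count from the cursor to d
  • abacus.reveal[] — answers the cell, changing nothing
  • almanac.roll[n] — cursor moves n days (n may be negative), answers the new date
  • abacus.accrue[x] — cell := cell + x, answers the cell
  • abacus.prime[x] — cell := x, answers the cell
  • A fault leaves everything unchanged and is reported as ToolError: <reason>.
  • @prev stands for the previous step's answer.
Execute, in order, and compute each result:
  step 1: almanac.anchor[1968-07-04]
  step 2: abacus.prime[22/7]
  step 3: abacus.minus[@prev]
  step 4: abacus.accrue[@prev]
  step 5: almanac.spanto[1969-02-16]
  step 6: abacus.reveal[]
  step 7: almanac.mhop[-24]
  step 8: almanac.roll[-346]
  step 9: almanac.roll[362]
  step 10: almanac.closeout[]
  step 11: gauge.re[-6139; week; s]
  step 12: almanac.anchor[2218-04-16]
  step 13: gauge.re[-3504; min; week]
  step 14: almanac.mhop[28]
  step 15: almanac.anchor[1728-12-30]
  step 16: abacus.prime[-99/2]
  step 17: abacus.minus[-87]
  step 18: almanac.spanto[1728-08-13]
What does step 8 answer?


Answer: 1965-07-23

Derivation:
I invoke anchor on d: 1968-07-04, — result: 1968-07-04.
Next I call prime on x: 22/7, — result: 22/7.
Using minus on x: @prev: 0.
Next I call accrue on x: @prev: 0.
I use spanto on d: 1969-02-16, — result: 227.
Using reveal(), giving 0.
I call mhop on n: -24, and see 1966-07-04.
I try roll on n: -346, giving 1965-07-23.
I run roll on n: 362, → 1966-07-20.
I call closeout, yielding 1966-07-31.
I run re on v: -6139, u_from: week, u_to: s, yielding -3712867200.
Then anchor on d: 2218-04-16, which returns 2218-04-16.
I run re on v: -3504, u_from: min, u_to: week, — result: -73/210.
I run mhop on n: 28, and see 2220-08-16.
Calling anchor on d: 1728-12-30: 1728-12-30.
Calling prime on x: -99/2, which returns -99/2.
I try minus on x: -87, giving 75/2.
Calling spanto on d: 1728-08-13, and observe -139.


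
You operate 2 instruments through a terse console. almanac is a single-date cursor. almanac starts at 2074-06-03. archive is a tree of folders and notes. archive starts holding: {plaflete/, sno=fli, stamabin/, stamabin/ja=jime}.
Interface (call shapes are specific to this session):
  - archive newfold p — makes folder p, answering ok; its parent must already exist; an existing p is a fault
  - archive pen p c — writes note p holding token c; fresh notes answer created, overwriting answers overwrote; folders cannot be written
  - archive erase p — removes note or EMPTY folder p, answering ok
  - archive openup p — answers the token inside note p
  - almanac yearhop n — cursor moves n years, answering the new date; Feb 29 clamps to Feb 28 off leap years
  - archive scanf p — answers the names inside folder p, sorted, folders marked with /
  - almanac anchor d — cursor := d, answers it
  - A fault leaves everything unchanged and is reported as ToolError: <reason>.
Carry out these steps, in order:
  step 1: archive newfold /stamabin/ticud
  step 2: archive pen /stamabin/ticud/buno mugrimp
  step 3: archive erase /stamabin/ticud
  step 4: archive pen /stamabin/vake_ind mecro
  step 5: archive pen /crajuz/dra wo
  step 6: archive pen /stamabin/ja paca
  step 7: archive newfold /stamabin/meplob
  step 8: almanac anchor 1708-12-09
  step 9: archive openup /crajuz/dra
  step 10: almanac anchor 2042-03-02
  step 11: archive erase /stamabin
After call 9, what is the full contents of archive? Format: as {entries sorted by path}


Answer: {plaflete/, sno=fli, stamabin/, stamabin/ja=paca, stamabin/meplob/, stamabin/ticud/, stamabin/ticud/buno=mugrimp, stamabin/vake_ind=mecro}

Derivation:
[in] archive newfold p=/stamabin/ticud
= ok
[in] archive pen p=/stamabin/ticud/buno c=mugrimp
= created
[in] archive erase p=/stamabin/ticud
= ToolError: not empty
[in] archive pen p=/stamabin/vake_ind c=mecro
= created
[in] archive pen p=/crajuz/dra c=wo
= ToolError: no parent
[in] archive pen p=/stamabin/ja c=paca
= overwrote
[in] archive newfold p=/stamabin/meplob
= ok
[in] almanac anchor d=1708-12-09
= 1708-12-09
[in] archive openup p=/crajuz/dra
= ToolError: not found
[in] almanac anchor d=2042-03-02
= 2042-03-02
[in] archive erase p=/stamabin
= ToolError: not empty


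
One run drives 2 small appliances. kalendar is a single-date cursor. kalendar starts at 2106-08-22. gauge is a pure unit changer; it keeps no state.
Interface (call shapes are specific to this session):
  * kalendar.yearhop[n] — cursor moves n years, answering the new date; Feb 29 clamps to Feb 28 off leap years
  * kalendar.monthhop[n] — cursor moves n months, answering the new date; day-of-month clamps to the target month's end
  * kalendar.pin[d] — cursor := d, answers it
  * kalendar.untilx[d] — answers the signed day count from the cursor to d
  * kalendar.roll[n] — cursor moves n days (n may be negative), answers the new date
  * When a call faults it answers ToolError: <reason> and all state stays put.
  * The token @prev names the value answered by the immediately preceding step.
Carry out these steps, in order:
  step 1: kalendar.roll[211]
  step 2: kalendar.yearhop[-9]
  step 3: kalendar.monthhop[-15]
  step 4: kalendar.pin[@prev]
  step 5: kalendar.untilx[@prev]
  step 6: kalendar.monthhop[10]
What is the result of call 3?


Answer: 2096-12-21

Derivation:
>> kalendar.roll(n: 211)
<< 2107-03-21
>> kalendar.yearhop(n: -9)
<< 2098-03-21
>> kalendar.monthhop(n: -15)
<< 2096-12-21
>> kalendar.pin(d: @prev)
<< 2096-12-21
>> kalendar.untilx(d: @prev)
<< 0
>> kalendar.monthhop(n: 10)
<< 2097-10-21


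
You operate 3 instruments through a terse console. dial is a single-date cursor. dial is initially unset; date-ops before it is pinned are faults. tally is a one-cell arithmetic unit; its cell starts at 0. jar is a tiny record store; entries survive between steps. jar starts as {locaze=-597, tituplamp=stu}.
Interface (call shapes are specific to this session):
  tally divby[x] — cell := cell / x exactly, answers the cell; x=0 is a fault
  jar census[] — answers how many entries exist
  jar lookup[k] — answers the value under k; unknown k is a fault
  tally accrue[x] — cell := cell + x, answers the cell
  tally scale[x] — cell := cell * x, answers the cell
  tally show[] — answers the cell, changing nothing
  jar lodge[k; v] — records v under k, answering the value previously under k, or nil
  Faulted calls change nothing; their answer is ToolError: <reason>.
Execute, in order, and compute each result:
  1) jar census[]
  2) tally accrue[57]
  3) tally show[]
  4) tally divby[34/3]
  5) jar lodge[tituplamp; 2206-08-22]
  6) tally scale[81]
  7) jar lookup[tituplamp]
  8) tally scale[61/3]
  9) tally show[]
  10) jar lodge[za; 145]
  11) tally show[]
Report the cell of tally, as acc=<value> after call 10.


[in] jar census
:: 2
[in] tally accrue x: 57
:: 57
[in] tally show
:: 57
[in] tally divby x: 34/3
:: 171/34
[in] jar lodge k: tituplamp v: 2206-08-22
:: stu
[in] tally scale x: 81
:: 13851/34
[in] jar lookup k: tituplamp
:: 2206-08-22
[in] tally scale x: 61/3
:: 281637/34
[in] tally show
:: 281637/34
[in] jar lodge k: za v: 145
:: nil
[in] tally show
:: 281637/34

Answer: acc=281637/34


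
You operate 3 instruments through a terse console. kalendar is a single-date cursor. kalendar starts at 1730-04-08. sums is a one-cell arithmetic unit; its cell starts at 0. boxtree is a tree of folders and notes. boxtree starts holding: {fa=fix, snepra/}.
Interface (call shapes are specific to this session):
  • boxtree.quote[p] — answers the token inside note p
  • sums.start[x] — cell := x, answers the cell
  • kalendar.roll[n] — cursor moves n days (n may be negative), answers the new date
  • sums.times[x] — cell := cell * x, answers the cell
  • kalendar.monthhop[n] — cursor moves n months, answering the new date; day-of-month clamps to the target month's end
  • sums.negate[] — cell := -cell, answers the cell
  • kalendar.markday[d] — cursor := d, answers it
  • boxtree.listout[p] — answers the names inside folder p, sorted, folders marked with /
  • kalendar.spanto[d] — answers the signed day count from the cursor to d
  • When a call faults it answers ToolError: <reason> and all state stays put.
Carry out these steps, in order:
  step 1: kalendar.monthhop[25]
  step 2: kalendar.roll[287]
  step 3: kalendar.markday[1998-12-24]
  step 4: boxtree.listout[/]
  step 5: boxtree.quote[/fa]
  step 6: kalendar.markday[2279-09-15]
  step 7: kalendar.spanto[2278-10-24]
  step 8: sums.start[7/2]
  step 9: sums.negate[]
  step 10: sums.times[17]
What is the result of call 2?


Answer: 1733-02-19

Derivation:
I use kalendar.monthhop passing n=25, giving 1732-05-08.
Now I run kalendar.roll passing n=287, and get 1733-02-19.
Now I run kalendar.markday passing d=1998-12-24, and get 1998-12-24.
Calling boxtree.listout passing p=/, giving [fa, snepra/].
Next I call boxtree.quote passing p=/fa, which returns fix.
I try kalendar.markday passing d=2279-09-15, — result: 2279-09-15.
Now I run kalendar.spanto passing d=2278-10-24, — result: -326.
I run sums.start passing x=7/2: 7/2.
I run sums.negate(), — result: -7/2.
I try sums.times passing x=17, → -119/2.


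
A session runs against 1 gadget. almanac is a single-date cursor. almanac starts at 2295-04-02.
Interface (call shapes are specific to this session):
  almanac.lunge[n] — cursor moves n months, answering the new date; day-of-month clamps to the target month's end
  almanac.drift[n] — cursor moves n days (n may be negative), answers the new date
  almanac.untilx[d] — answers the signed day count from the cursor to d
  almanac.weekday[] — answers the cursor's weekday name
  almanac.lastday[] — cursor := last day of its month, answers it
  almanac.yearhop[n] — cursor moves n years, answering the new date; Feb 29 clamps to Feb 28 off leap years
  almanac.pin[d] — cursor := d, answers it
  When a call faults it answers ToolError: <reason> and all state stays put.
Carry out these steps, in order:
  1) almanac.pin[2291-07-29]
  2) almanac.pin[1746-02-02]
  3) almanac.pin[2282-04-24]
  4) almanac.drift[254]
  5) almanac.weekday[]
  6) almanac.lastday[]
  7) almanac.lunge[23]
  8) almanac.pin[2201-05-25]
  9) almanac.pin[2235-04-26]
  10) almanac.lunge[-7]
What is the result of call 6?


~$ pin d='2291-07-29'
[out] 2291-07-29
~$ pin d='1746-02-02'
[out] 1746-02-02
~$ pin d='2282-04-24'
[out] 2282-04-24
~$ drift n='254'
[out] 2283-01-03
~$ weekday
[out] Wednesday
~$ lastday
[out] 2283-01-31
~$ lunge n='23'
[out] 2284-12-31
~$ pin d='2201-05-25'
[out] 2201-05-25
~$ pin d='2235-04-26'
[out] 2235-04-26
~$ lunge n='-7'
[out] 2234-09-26

Answer: 2283-01-31


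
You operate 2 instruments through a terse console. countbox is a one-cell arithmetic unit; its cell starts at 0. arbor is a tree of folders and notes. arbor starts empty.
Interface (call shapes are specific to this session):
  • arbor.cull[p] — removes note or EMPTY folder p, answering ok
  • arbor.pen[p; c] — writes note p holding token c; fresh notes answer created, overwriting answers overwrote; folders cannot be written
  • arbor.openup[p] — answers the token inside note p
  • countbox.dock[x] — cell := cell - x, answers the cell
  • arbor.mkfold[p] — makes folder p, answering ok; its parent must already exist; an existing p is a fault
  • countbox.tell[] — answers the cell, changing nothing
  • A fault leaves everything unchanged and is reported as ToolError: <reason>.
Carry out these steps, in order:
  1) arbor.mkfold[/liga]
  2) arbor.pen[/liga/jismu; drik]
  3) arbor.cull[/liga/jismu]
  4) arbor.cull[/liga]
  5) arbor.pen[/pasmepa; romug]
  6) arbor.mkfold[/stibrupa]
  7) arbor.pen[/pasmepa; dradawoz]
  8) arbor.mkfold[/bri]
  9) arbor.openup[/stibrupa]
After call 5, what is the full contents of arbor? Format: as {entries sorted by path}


Calling arbor.mkfold on p→/liga, — result: ok.
I invoke arbor.pen on p→/liga/jismu, c→drik, and see created.
Next I call arbor.cull on p→/liga/jismu, which returns ok.
Now I run arbor.cull on p→/liga, giving ok.
Calling arbor.pen on p→/pasmepa, c→romug, and see created.
I run arbor.mkfold on p→/stibrupa, and observe ok.
I call arbor.pen on p→/pasmepa, c→dradawoz, → overwrote.
I invoke arbor.mkfold on p→/bri, and see ok.
I call arbor.openup on p→/stibrupa, and see ToolError: is a directory.

Answer: {pasmepa=romug}


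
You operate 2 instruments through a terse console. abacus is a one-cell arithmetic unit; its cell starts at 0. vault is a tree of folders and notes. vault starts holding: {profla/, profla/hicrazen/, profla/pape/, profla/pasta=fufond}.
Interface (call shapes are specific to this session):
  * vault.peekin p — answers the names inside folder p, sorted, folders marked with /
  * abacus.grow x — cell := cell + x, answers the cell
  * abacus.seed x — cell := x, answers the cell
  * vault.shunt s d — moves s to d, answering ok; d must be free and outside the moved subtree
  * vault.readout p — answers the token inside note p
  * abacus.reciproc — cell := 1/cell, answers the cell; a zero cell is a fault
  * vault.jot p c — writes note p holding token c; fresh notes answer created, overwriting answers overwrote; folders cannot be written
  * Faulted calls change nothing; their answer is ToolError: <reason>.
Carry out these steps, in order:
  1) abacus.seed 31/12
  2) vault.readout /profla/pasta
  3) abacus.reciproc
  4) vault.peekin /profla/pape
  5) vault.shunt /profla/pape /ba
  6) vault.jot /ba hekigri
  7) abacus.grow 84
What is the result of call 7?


Answer: 2616/31

Derivation:
% seed(31/12) ~> 31/12
% readout(/profla/pasta) ~> fufond
% reciproc() ~> 12/31
% peekin(/profla/pape) ~> []
% shunt(/profla/pape, /ba) ~> ok
% jot(/ba, hekigri) ~> ToolError: is a directory
% grow(84) ~> 2616/31


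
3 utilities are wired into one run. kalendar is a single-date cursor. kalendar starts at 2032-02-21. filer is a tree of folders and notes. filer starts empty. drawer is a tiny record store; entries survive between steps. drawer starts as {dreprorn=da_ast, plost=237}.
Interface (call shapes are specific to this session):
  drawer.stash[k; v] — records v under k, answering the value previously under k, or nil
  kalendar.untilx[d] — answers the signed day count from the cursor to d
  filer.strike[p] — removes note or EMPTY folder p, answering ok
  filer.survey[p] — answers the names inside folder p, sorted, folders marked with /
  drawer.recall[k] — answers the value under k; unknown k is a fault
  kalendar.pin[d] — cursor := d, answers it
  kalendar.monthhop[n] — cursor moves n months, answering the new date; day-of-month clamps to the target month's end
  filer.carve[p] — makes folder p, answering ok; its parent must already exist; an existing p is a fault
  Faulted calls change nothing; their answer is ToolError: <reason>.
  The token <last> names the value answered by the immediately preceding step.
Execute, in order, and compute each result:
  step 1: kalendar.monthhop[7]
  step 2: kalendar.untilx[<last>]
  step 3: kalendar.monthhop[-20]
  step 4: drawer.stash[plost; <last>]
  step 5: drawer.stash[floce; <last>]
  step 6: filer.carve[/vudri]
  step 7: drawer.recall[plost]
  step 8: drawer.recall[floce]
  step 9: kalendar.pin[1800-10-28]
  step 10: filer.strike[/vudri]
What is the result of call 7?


! kalendar.monthhop(n='7') => 2032-09-21
! kalendar.untilx(d='<last>') => 0
! kalendar.monthhop(n='-20') => 2031-01-21
! drawer.stash(k='plost', v='<last>') => 237
! drawer.stash(k='floce', v='<last>') => nil
! filer.carve(p='/vudri') => ok
! drawer.recall(k='plost') => 2031-01-21
! drawer.recall(k='floce') => 237
! kalendar.pin(d='1800-10-28') => 1800-10-28
! filer.strike(p='/vudri') => ok

Answer: 2031-01-21


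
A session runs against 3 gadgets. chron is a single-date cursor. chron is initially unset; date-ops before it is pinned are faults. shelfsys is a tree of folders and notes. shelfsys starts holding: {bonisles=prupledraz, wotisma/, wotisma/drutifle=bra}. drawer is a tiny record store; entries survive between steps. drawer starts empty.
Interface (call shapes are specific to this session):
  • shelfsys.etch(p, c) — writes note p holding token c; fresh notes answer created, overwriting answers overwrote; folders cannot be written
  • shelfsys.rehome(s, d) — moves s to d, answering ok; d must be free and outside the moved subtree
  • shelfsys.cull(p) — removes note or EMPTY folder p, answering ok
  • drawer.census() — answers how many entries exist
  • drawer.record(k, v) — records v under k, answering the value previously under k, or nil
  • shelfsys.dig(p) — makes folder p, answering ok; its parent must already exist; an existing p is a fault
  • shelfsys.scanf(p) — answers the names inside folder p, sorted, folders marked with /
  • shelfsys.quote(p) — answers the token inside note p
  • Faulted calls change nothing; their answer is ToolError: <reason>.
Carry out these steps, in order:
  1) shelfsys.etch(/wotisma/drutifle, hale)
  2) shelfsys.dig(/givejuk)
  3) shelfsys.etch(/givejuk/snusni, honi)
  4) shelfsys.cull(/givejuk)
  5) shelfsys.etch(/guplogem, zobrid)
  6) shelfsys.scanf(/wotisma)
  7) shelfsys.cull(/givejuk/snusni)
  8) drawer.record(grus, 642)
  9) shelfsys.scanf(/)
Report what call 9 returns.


-> shelfsys.etch(p→/wotisma/drutifle, c→hale)
<- overwrote
-> shelfsys.dig(p→/givejuk)
<- ok
-> shelfsys.etch(p→/givejuk/snusni, c→honi)
<- created
-> shelfsys.cull(p→/givejuk)
<- ToolError: not empty
-> shelfsys.etch(p→/guplogem, c→zobrid)
<- created
-> shelfsys.scanf(p→/wotisma)
<- [drutifle]
-> shelfsys.cull(p→/givejuk/snusni)
<- ok
-> drawer.record(k→grus, v→642)
<- nil
-> shelfsys.scanf(p→/)
<- [bonisles, givejuk/, guplogem, wotisma/]

Answer: [bonisles, givejuk/, guplogem, wotisma/]


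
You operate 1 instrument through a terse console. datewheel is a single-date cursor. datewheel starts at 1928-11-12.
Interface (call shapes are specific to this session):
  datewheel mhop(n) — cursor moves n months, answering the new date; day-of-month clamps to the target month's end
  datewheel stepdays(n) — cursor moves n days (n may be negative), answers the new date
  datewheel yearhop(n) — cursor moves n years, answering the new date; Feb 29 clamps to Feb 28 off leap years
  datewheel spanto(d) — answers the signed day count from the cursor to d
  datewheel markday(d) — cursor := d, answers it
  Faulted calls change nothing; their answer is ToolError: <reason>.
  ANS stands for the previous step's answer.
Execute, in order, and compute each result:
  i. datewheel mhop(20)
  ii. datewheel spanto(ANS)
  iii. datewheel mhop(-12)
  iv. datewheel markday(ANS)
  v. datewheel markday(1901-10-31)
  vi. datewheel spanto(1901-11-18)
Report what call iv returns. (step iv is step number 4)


Answer: 1929-07-12

Derivation:
Act: datewheel mhop[n: 20]
Obs: 1930-07-12
Act: datewheel spanto[d: ANS]
Obs: 0
Act: datewheel mhop[n: -12]
Obs: 1929-07-12
Act: datewheel markday[d: ANS]
Obs: 1929-07-12
Act: datewheel markday[d: 1901-10-31]
Obs: 1901-10-31
Act: datewheel spanto[d: 1901-11-18]
Obs: 18


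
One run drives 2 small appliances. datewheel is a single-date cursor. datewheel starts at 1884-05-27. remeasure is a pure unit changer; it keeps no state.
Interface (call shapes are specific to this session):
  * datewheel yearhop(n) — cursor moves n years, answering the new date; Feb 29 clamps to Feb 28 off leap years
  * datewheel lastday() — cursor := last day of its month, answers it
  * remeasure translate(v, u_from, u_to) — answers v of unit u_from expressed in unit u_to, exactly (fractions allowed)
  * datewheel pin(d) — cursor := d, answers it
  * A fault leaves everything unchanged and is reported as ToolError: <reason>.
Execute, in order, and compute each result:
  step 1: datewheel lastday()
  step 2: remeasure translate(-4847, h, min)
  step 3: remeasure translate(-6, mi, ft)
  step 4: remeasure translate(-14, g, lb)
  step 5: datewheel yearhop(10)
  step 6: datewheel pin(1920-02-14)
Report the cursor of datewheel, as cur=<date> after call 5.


Answer: cur=1894-05-31

Derivation:
CALL datewheel lastday[]
RET  1884-05-31
CALL remeasure translate[v: -4847; u_from: h; u_to: min]
RET  -290820
CALL remeasure translate[v: -6; u_from: mi; u_to: ft]
RET  -31680
CALL remeasure translate[v: -14; u_from: g; u_to: lb]
RET  -200000/6479891
CALL datewheel yearhop[n: 10]
RET  1894-05-31
CALL datewheel pin[d: 1920-02-14]
RET  1920-02-14
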